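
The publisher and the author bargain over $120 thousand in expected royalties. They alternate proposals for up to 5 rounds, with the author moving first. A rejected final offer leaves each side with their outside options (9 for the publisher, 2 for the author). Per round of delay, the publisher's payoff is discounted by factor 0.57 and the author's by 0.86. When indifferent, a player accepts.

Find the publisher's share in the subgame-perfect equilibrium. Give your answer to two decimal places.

16.43

Round 5 (the author proposes): the publisher gets 9 if talks fail, so the author offers 9 and keeps 111.
Round 4 (the publisher proposes): the author can get 111 next round, worth 0.86 × 111 = 95.46 now. The publisher offers 95.46 and keeps 120 − 95.46 = 24.54.
Round 3 (the author proposes): the publisher can get 24.54 next round, worth 0.57 × 24.54 = 13.9878 now; the author offers that and keeps 106.0122.
Round 2 (the publisher proposes): the author can get 106.0122 next round, worth 0.86 × 106.0122 = 91.170492 now; the publisher offers that and keeps 28.829508.
Round 1 (the author proposes): the publisher can get 28.829508 next round, worth 0.57 × 28.829508 = 16.43281956 now; the author offers that and keeps 103.56718044.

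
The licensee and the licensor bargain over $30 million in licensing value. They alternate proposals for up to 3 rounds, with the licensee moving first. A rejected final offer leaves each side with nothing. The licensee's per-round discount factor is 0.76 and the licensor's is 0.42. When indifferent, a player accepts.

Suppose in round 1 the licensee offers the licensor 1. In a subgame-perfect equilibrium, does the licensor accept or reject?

Reject

Work out the licensor's continuation value if the offer is rejected.
Round 3 (the licensee proposes): the licensor will accept anything ≥ 0, so the licensee offers 0 and keeps 30.
Round 2 (the licensor proposes): the licensee can get 30 next round, worth 0.76 × 30 = 22.8 now, so the licensor offers 22.8, keeping 7.2.
So by rejecting in round 1, the licensor gets 7.2 next round, worth 0.42 × 7.2 = 3.024 now.
Offer 1 < 3.024, so the licensor rejects.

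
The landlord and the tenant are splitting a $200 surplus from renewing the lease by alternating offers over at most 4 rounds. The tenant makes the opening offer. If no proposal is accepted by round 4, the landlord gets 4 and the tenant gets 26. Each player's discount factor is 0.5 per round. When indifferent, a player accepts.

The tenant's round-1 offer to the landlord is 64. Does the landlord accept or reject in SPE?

Round 4 (the landlord proposes): the tenant gets 26 if talks fail, so the landlord offers 26 and keeps 174.
Round 3 (the tenant proposes): the landlord can get 174 next round, worth 0.5 × 174 = 87 now, so the tenant offers 87, keeping 113.
Round 2 (the landlord proposes): the tenant can get 113 next round, worth 0.5 × 113 = 56.5 now. The landlord offers 56.5 and keeps 200 − 56.5 = 143.5.
So by rejecting in round 1, the landlord gets 143.5 next round, worth 0.5 × 143.5 = 71.75 now.
Offer 64 < 71.75, so the landlord rejects.

Reject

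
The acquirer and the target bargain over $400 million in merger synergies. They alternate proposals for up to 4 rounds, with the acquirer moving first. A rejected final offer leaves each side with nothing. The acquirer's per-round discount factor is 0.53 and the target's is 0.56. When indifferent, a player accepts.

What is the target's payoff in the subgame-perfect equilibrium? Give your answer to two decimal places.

171.76

By backward induction:
Round 4 (the target proposes): rejection yields 0 for the acquirer; the target offers 0 and keeps 400.
Round 3 (the acquirer proposes): the target can get 400 next round, worth 0.56 × 400 = 224 now, so the acquirer offers 224, keeping 176.
Round 2 (the target proposes): the acquirer can get 176 next round, worth 0.53 × 176 = 93.28 now, so the target offers 93.28, keeping 306.72.
Round 1 (the acquirer proposes): the target can get 306.72 next round, worth 0.56 × 306.72 = 171.7632 now, so the acquirer offers 171.7632, keeping 228.2368.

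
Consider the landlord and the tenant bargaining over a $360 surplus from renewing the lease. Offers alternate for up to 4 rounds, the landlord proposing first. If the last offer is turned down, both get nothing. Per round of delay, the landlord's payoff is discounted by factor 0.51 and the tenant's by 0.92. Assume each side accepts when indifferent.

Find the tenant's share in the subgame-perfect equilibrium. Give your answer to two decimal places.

317.69

Solve by backward induction from round 4.
Round 4 (the tenant proposes): the landlord will accept anything ≥ 0, so the tenant offers 0 and keeps 360.
Round 3 (the landlord proposes): the tenant can get 360 next round, worth 0.92 × 360 = 331.2 now, so the landlord offers 331.2, keeping 28.8.
Round 2 (the tenant proposes): the landlord can get 28.8 next round, worth 0.51 × 28.8 = 14.688 now. The tenant offers 14.688 and keeps 360 − 14.688 = 345.312.
Round 1 (the landlord proposes): the tenant can get 345.312 next round, worth 0.92 × 345.312 = 317.68704 now. The landlord offers 317.68704 and keeps 360 − 317.68704 = 42.31296.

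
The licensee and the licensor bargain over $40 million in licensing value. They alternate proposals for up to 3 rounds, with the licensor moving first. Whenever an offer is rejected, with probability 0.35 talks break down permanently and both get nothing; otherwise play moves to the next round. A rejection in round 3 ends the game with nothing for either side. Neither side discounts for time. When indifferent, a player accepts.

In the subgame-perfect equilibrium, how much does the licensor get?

By backward induction:
Round 3 (the licensor proposes): the licensee will accept anything ≥ 0, so the licensor offers 0 and keeps 40.
Round 2 (the licensee proposes): rejecting gives the licensor an expected 0.65 × 40 = 26. The licensee offers 26 and keeps 40 − 26 = 14.
Round 1 (the licensor proposes): rejecting gives the licensee an expected 0.65 × 14 = 9.1; the licensor offers that and keeps 30.9.

30.9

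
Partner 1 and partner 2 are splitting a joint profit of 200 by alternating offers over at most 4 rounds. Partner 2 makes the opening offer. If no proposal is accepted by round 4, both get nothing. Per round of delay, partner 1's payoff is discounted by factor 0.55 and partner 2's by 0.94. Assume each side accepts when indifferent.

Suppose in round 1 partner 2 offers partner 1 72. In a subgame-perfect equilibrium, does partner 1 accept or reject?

Accept

Round 4 (partner 1 proposes): partner 2 will accept anything ≥ 0, so partner 1 offers 0 and keeps 200.
Round 3 (partner 2 proposes): partner 1 can get 200 next round, worth 0.55 × 200 = 110 now; partner 2 offers that and keeps 90.
Round 2 (partner 1 proposes): partner 2 can get 90 next round, worth 0.94 × 90 = 84.6 now; partner 1 offers that and keeps 115.4.
So by rejecting in round 1, partner 1 gets 115.4 next round, worth 0.55 × 115.4 = 63.47 now.
Offer 72 ≥ 63.47, so partner 1 accepts.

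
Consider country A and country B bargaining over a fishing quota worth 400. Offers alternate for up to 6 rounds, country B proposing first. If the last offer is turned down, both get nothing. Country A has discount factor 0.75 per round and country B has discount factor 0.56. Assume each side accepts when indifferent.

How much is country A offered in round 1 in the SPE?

240.36

Round 6 (country A proposes): rejection yields 0 for country B; country A offers 0 and keeps 400.
Round 5 (country B proposes): country A can get 400 next round, worth 0.75 × 400 = 300 now, so country B offers 300, keeping 100.
Round 4 (country A proposes): country B can get 100 next round, worth 0.56 × 100 = 56 now; country A offers that and keeps 344.
Round 3 (country B proposes): country A can get 344 next round, worth 0.75 × 344 = 258 now, so country B offers 258, keeping 142.
Round 2 (country A proposes): country B can get 142 next round, worth 0.56 × 142 = 79.52 now, so country A offers 79.52, keeping 320.48.
Round 1 (country B proposes): country A can get 320.48 next round, worth 0.75 × 320.48 = 240.36 now. Country B offers 240.36 and keeps 400 − 240.36 = 159.64.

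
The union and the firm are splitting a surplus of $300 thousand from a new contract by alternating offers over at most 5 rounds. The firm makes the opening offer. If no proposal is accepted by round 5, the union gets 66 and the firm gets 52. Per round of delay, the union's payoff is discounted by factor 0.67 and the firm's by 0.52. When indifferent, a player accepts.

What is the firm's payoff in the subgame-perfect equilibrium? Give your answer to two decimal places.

161.90

Round 5 (the firm proposes): the union gets 66 if talks fail, so the firm offers 66 and keeps 234.
Round 4 (the union proposes): the firm can get 234 next round, worth 0.52 × 234 = 121.68 now. The union offers 121.68 and keeps 300 − 121.68 = 178.32.
Round 3 (the firm proposes): the union can get 178.32 next round, worth 0.67 × 178.32 = 119.4744 now. The firm offers 119.4744 and keeps 300 − 119.4744 = 180.5256.
Round 2 (the union proposes): the firm can get 180.5256 next round, worth 0.52 × 180.5256 = 93.873312 now. The union offers 93.873312 and keeps 300 − 93.873312 = 206.126688.
Round 1 (the firm proposes): the union can get 206.126688 next round, worth 0.67 × 206.126688 = 138.10488096 now, so the firm offers 138.10488096, keeping 161.89511904.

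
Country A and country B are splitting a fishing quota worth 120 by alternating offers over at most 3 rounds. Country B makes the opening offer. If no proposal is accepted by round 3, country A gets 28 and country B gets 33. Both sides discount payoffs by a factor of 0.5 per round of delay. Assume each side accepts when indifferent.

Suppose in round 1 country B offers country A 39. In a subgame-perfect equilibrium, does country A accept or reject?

Accept

Round 3 (country B proposes): country A gets 28 if talks fail, so country B offers 28 and keeps 92.
Round 2 (country A proposes): country B can get 92 next round, worth 0.5 × 92 = 46 now; country A offers that and keeps 74.
So by rejecting in round 1, country A gets 74 next round, worth 0.5 × 74 = 37 now.
Offer 39 ≥ 37, so country A accepts.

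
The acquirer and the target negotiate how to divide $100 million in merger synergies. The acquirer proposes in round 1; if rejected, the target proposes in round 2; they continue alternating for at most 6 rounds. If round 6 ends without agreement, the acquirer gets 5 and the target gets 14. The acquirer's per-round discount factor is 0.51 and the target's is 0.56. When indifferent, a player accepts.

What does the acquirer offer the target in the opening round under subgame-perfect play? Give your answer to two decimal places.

39.62

Round 6 (the target proposes): the acquirer gets 5 if talks fail, so the target offers 5 and keeps 95.
Round 5 (the acquirer proposes): the target can get 95 next round, worth 0.56 × 95 = 53.2 now; the acquirer offers that and keeps 46.8.
Round 4 (the target proposes): the acquirer can get 46.8 next round, worth 0.51 × 46.8 = 23.868 now; the target offers that and keeps 76.132.
Round 3 (the acquirer proposes): the target can get 76.132 next round, worth 0.56 × 76.132 = 42.63392 now, so the acquirer offers 42.63392, keeping 57.36608.
Round 2 (the target proposes): the acquirer can get 57.36608 next round, worth 0.51 × 57.36608 = 29.2567008 now; the target offers that and keeps 70.7432992.
Round 1 (the acquirer proposes): the target can get 70.7432992 next round, worth 0.56 × 70.7432992 = 39.616247552 now, so the acquirer offers 39.616247552, keeping 60.383752448.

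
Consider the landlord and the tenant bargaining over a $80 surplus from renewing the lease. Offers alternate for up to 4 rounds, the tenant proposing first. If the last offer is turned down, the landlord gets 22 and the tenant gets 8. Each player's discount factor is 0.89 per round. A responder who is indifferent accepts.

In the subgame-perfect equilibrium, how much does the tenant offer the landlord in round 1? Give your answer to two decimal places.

By backward induction:
Round 4 (the landlord proposes): the tenant gets 8 if talks fail, so the landlord offers 8 and keeps 72.
Round 3 (the tenant proposes): the landlord can get 72 next round, worth 0.89 × 72 = 64.08 now, so the tenant offers 64.08, keeping 15.92.
Round 2 (the landlord proposes): the tenant can get 15.92 next round, worth 0.89 × 15.92 = 14.1688 now, so the landlord offers 14.1688, keeping 65.8312.
Round 1 (the tenant proposes): the landlord can get 65.8312 next round, worth 0.89 × 65.8312 = 58.589768 now. The tenant offers 58.589768 and keeps 80 − 58.589768 = 21.410232.

58.59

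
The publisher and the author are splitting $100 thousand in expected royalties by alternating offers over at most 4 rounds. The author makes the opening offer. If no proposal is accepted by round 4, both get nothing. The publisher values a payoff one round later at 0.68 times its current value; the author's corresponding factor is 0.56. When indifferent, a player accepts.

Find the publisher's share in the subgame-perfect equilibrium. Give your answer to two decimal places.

55.81

Solve by backward induction from round 4.
Round 4 (the publisher proposes): the author will accept anything ≥ 0, so the publisher offers 0 and keeps 100.
Round 3 (the author proposes): the publisher can get 100 next round, worth 0.68 × 100 = 68 now, so the author offers 68, keeping 32.
Round 2 (the publisher proposes): the author can get 32 next round, worth 0.56 × 32 = 17.92 now, so the publisher offers 17.92, keeping 82.08.
Round 1 (the author proposes): the publisher can get 82.08 next round, worth 0.68 × 82.08 = 55.8144 now. The author offers 55.8144 and keeps 100 − 55.8144 = 44.1856.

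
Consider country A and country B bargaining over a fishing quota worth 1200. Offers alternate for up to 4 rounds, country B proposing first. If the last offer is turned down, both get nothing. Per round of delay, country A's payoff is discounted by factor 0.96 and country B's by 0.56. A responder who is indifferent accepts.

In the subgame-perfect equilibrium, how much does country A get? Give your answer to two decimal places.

By backward induction:
Round 4 (country A proposes): country B will accept anything ≥ 0, so country A offers 0 and keeps 1200.
Round 3 (country B proposes): country A can get 1200 next round, worth 0.96 × 1200 = 1152 now; country B offers that and keeps 48.
Round 2 (country A proposes): country B can get 48 next round, worth 0.56 × 48 = 26.88 now; country A offers that and keeps 1173.12.
Round 1 (country B proposes): country A can get 1173.12 next round, worth 0.96 × 1173.12 = 1126.1952 now. Country B offers 1126.1952 and keeps 1200 − 1126.1952 = 73.8048.

1126.20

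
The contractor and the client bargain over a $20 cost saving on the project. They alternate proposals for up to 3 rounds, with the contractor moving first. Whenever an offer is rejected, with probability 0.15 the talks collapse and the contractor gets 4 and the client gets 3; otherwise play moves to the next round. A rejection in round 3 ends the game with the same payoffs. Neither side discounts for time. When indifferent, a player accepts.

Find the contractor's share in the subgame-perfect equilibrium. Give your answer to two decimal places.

15.34

Round 3 (the contractor proposes): the client gets 3 if talks fail, so the contractor offers 3 and keeps 17.
Round 2 (the client proposes): rejecting gives the contractor an expected 0.85 × 17 + 0.15 × 4 = 15.05; the client offers that and keeps 4.95.
Round 1 (the contractor proposes): rejecting gives the client an expected 0.85 × 4.95 + 0.15 × 3 = 4.6575. The contractor offers 4.6575 and keeps 20 − 4.6575 = 15.3425.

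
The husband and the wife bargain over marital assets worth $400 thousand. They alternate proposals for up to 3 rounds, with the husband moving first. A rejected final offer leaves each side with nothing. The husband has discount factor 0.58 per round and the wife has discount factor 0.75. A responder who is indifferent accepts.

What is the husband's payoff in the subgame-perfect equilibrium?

Round 3 (the husband proposes): rejection yields 0 for the wife; the husband offers 0 and keeps 400.
Round 2 (the wife proposes): the husband can get 400 next round, worth 0.58 × 400 = 232 now. The wife offers 232 and keeps 400 − 232 = 168.
Round 1 (the husband proposes): the wife can get 168 next round, worth 0.75 × 168 = 126 now; the husband offers that and keeps 274.

274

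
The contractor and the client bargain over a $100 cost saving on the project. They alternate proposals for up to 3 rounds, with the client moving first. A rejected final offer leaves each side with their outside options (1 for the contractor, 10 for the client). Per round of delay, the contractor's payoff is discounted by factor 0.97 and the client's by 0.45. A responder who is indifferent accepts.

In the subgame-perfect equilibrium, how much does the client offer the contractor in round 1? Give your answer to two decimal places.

53.79

Round 3 (the client proposes): the contractor gets 1 if talks fail, so the client offers 1 and keeps 99.
Round 2 (the contractor proposes): the client can get 99 next round, worth 0.45 × 99 = 44.55 now; the contractor offers that and keeps 55.45.
Round 1 (the client proposes): the contractor can get 55.45 next round, worth 0.97 × 55.45 = 53.7865 now. The client offers 53.7865 and keeps 100 − 53.7865 = 46.2135.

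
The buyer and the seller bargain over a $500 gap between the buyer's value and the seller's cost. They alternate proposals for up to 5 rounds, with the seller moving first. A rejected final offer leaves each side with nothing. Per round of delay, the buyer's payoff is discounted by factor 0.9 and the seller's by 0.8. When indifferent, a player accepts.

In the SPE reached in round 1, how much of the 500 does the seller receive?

345.2

Round 5 (the seller proposes): rejection yields 0 for the buyer; the seller offers 0 and keeps 500.
Round 4 (the buyer proposes): the seller can get 500 next round, worth 0.8 × 500 = 400 now, so the buyer offers 400, keeping 100.
Round 3 (the seller proposes): the buyer can get 100 next round, worth 0.9 × 100 = 90 now. The seller offers 90 and keeps 500 − 90 = 410.
Round 2 (the buyer proposes): the seller can get 410 next round, worth 0.8 × 410 = 328 now. The buyer offers 328 and keeps 500 − 328 = 172.
Round 1 (the seller proposes): the buyer can get 172 next round, worth 0.9 × 172 = 154.8 now; the seller offers that and keeps 345.2.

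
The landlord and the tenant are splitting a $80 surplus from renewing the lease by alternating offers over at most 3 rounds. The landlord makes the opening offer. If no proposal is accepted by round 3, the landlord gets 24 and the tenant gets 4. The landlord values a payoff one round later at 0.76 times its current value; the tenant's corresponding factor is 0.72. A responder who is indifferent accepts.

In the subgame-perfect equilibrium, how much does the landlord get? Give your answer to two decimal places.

63.99

Work backward from the last round.
Round 3 (the landlord proposes): the tenant gets 4 if talks fail, so the landlord offers 4 and keeps 76.
Round 2 (the tenant proposes): the landlord can get 76 next round, worth 0.76 × 76 = 57.76 now. The tenant offers 57.76 and keeps 80 − 57.76 = 22.24.
Round 1 (the landlord proposes): the tenant can get 22.24 next round, worth 0.72 × 22.24 = 16.0128 now; the landlord offers that and keeps 63.9872.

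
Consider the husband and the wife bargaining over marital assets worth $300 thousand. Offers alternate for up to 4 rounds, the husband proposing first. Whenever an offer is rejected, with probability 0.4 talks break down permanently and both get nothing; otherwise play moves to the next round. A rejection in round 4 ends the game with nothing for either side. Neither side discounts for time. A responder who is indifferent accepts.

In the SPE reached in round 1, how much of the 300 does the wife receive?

Round 4 (the wife proposes): the husband will accept anything ≥ 0, so the wife offers 0 and keeps 300.
Round 3 (the husband proposes): rejecting gives the wife an expected 0.6 × 300 = 180, so the husband offers 180, keeping 120.
Round 2 (the wife proposes): rejecting gives the husband an expected 0.6 × 120 = 72; the wife offers that and keeps 228.
Round 1 (the husband proposes): rejecting gives the wife an expected 0.6 × 228 = 136.8; the husband offers that and keeps 163.2.

136.8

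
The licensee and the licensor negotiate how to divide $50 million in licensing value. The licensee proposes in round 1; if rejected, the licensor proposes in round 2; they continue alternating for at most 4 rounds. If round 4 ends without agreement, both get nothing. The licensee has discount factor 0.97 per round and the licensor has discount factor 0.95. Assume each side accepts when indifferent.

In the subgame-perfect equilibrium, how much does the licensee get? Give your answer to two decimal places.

4.80

Round 4 (the licensor proposes): the licensee will accept anything ≥ 0, so the licensor offers 0 and keeps 50.
Round 3 (the licensee proposes): the licensor can get 50 next round, worth 0.95 × 50 = 47.5 now; the licensee offers that and keeps 2.5.
Round 2 (the licensor proposes): the licensee can get 2.5 next round, worth 0.97 × 2.5 = 2.425 now; the licensor offers that and keeps 47.575.
Round 1 (the licensee proposes): the licensor can get 47.575 next round, worth 0.95 × 47.575 = 45.19625 now. The licensee offers 45.19625 and keeps 50 − 45.19625 = 4.80375.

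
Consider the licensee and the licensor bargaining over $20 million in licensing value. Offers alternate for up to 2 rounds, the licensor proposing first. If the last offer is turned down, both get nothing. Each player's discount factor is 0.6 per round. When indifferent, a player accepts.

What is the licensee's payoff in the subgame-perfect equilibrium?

12

By backward induction:
Round 2 (the licensee proposes): the licensor will accept anything ≥ 0, so the licensee offers 0 and keeps 20.
Round 1 (the licensor proposes): the licensee can get 20 next round, worth 0.6 × 20 = 12 now, so the licensor offers 12, keeping 8.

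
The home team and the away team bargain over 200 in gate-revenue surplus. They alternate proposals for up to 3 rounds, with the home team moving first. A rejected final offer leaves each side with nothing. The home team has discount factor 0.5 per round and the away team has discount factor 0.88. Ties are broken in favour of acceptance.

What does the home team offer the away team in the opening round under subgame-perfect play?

88

Work backward from the last round.
Round 3 (the home team proposes): rejection yields 0 for the away team; the home team offers 0 and keeps 200.
Round 2 (the away team proposes): the home team can get 200 next round, worth 0.5 × 200 = 100 now; the away team offers that and keeps 100.
Round 1 (the home team proposes): the away team can get 100 next round, worth 0.88 × 100 = 88 now. The home team offers 88 and keeps 200 − 88 = 112.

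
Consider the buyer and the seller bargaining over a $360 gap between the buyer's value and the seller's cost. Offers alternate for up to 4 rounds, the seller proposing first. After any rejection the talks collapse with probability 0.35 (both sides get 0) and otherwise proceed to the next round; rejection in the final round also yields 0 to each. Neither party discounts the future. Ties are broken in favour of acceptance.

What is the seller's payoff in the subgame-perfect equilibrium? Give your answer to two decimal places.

179.24

Round 4 (the buyer proposes): the seller will accept anything ≥ 0, so the buyer offers 0 and keeps 360.
Round 3 (the seller proposes): rejecting gives the buyer an expected 0.65 × 360 = 234. The seller offers 234 and keeps 360 − 234 = 126.
Round 2 (the buyer proposes): rejecting gives the seller an expected 0.65 × 126 = 81.9. The buyer offers 81.9 and keeps 360 − 81.9 = 278.1.
Round 1 (the seller proposes): rejecting gives the buyer an expected 0.65 × 278.1 = 180.765. The seller offers 180.765 and keeps 360 − 180.765 = 179.235.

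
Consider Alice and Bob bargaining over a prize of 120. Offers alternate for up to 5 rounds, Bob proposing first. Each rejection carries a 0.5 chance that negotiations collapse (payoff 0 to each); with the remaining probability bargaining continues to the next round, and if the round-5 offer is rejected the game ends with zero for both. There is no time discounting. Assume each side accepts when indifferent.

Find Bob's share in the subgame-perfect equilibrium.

By backward induction:
Round 5 (Bob proposes): Alice will accept anything ≥ 0, so Bob offers 0 and keeps 120.
Round 4 (Alice proposes): rejecting gives Bob an expected 0.5 × 120 = 60; Alice offers that and keeps 60.
Round 3 (Bob proposes): rejecting gives Alice an expected 0.5 × 60 = 30; Bob offers that and keeps 90.
Round 2 (Alice proposes): rejecting gives Bob an expected 0.5 × 90 = 45. Alice offers 45 and keeps 120 − 45 = 75.
Round 1 (Bob proposes): rejecting gives Alice an expected 0.5 × 75 = 37.5, so Bob offers 37.5, keeping 82.5.

82.5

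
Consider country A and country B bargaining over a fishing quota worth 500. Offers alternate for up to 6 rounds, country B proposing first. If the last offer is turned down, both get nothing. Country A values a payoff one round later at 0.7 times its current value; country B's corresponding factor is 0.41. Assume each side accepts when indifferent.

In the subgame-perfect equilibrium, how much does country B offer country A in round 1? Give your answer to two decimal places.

Round 6 (country A proposes): country B will accept anything ≥ 0, so country A offers 0 and keeps 500.
Round 5 (country B proposes): country A can get 500 next round, worth 0.7 × 500 = 350 now, so country B offers 350, keeping 150.
Round 4 (country A proposes): country B can get 150 next round, worth 0.41 × 150 = 61.5 now, so country A offers 61.5, keeping 438.5.
Round 3 (country B proposes): country A can get 438.5 next round, worth 0.7 × 438.5 = 306.95 now, so country B offers 306.95, keeping 193.05.
Round 2 (country A proposes): country B can get 193.05 next round, worth 0.41 × 193.05 = 79.1505 now. Country A offers 79.1505 and keeps 500 − 79.1505 = 420.8495.
Round 1 (country B proposes): country A can get 420.8495 next round, worth 0.7 × 420.8495 = 294.59465 now, so country B offers 294.59465, keeping 205.40535.

294.59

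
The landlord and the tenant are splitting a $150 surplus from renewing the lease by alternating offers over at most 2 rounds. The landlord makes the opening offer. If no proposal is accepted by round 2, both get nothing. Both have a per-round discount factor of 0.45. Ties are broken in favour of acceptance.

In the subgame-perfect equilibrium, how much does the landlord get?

Round 2 (the tenant proposes): the landlord will accept anything ≥ 0, so the tenant offers 0 and keeps 150.
Round 1 (the landlord proposes): the tenant can get 150 next round, worth 0.45 × 150 = 67.5 now, so the landlord offers 67.5, keeping 82.5.

82.5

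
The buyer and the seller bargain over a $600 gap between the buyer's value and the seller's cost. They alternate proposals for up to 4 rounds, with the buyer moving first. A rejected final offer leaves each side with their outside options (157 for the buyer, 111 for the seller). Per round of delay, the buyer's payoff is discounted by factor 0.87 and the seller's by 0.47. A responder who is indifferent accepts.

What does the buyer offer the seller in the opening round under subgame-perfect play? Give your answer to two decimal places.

Round 4 (the seller proposes): the buyer gets 157 if talks fail, so the seller offers 157 and keeps 443.
Round 3 (the buyer proposes): the seller can get 443 next round, worth 0.47 × 443 = 208.21 now. The buyer offers 208.21 and keeps 600 − 208.21 = 391.79.
Round 2 (the seller proposes): the buyer can get 391.79 next round, worth 0.87 × 391.79 = 340.8573 now, so the seller offers 340.8573, keeping 259.1427.
Round 1 (the buyer proposes): the seller can get 259.1427 next round, worth 0.47 × 259.1427 = 121.797069 now; the buyer offers that and keeps 478.202931.

121.80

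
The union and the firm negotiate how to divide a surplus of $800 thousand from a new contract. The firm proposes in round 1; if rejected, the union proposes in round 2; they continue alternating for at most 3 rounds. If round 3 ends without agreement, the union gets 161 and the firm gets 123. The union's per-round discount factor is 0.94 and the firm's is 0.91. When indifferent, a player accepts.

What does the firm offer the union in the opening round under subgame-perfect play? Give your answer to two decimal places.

Round 3 (the firm proposes): the union gets 161 if talks fail, so the firm offers 161 and keeps 639.
Round 2 (the union proposes): the firm can get 639 next round, worth 0.91 × 639 = 581.49 now. The union offers 581.49 and keeps 800 − 581.49 = 218.51.
Round 1 (the firm proposes): the union can get 218.51 next round, worth 0.94 × 218.51 = 205.3994 now, so the firm offers 205.3994, keeping 594.6006.

205.40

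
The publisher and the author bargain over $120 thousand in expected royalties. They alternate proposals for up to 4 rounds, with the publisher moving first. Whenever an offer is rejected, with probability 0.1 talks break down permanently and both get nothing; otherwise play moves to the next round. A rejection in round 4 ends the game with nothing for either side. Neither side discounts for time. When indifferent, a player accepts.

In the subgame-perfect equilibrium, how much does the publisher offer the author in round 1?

Round 4 (the author proposes): rejection yields 0 for the publisher; the author offers 0 and keeps 120.
Round 3 (the publisher proposes): rejecting gives the author an expected 0.9 × 120 = 108, so the publisher offers 108, keeping 12.
Round 2 (the author proposes): rejecting gives the publisher an expected 0.9 × 12 = 10.8, so the author offers 10.8, keeping 109.2.
Round 1 (the publisher proposes): rejecting gives the author an expected 0.9 × 109.2 = 98.28; the publisher offers that and keeps 21.72.

98.28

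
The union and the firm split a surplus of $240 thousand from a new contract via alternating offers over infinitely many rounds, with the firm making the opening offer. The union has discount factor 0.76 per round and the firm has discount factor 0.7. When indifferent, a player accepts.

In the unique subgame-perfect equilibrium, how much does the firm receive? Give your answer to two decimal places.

In a stationary SPE each proposer offers the other exactly their discounted continuation value.
If the firm keeps x when proposing and the union keeps y when proposing, then x = 240 − 0.76y and y = 240 − 0.7x.
Solving: x = 240(1 − 0.76) / (1 − 0.7·0.76) = 57.6 / 0.468 ≈ 123.0769.
The union gets 240 − 123.0769 ≈ 116.9231.

123.08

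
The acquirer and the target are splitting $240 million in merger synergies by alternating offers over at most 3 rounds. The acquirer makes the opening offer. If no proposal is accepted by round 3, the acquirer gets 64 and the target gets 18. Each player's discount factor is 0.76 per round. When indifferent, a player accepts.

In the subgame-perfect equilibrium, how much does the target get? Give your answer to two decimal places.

54.17

Solve by backward induction from round 3.
Round 3 (the acquirer proposes): the target gets 18 if talks fail, so the acquirer offers 18 and keeps 222.
Round 2 (the target proposes): the acquirer can get 222 next round, worth 0.76 × 222 = 168.72 now; the target offers that and keeps 71.28.
Round 1 (the acquirer proposes): the target can get 71.28 next round, worth 0.76 × 71.28 = 54.1728 now, so the acquirer offers 54.1728, keeping 185.8272.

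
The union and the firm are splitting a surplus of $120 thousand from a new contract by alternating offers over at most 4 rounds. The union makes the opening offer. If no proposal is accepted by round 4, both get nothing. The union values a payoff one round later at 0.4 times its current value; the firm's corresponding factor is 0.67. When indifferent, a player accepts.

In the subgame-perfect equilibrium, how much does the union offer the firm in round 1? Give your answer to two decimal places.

Work backward from the last round.
Round 4 (the firm proposes): rejection yields 0 for the union; the firm offers 0 and keeps 120.
Round 3 (the union proposes): the firm can get 120 next round, worth 0.67 × 120 = 80.4 now. The union offers 80.4 and keeps 120 − 80.4 = 39.6.
Round 2 (the firm proposes): the union can get 39.6 next round, worth 0.4 × 39.6 = 15.84 now; the firm offers that and keeps 104.16.
Round 1 (the union proposes): the firm can get 104.16 next round, worth 0.67 × 104.16 = 69.7872 now, so the union offers 69.7872, keeping 50.2128.

69.79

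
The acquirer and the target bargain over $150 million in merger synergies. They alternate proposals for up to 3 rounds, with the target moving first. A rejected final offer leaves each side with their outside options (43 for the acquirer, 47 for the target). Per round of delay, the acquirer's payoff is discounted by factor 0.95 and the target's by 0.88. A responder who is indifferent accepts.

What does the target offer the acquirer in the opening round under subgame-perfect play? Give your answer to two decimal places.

53.05

Round 3 (the target proposes): the acquirer gets 43 if talks fail, so the target offers 43 and keeps 107.
Round 2 (the acquirer proposes): the target can get 107 next round, worth 0.88 × 107 = 94.16 now, so the acquirer offers 94.16, keeping 55.84.
Round 1 (the target proposes): the acquirer can get 55.84 next round, worth 0.95 × 55.84 = 53.048 now. The target offers 53.048 and keeps 150 − 53.048 = 96.952.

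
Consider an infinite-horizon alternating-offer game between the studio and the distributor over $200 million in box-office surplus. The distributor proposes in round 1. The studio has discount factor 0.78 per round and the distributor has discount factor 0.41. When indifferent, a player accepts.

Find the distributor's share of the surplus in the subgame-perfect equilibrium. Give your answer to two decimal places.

Let x be the distributor's share when the distributor proposes and y be the studio's share when the studio proposes.
The studio accepts iff offered ≥ 0.78·y, so x = 200 − 0.78y. Symmetrically y = 200 − 0.41x.
Substituting: x = 200 − 0.78(200 − 0.41x), giving x(1 − 0.41·0.78) = 200(1 − 0.78).
So x = 200 × 0.22 / 0.6802 ≈ 64.6869, and the studio receives 200 − x ≈ 135.3131.

64.69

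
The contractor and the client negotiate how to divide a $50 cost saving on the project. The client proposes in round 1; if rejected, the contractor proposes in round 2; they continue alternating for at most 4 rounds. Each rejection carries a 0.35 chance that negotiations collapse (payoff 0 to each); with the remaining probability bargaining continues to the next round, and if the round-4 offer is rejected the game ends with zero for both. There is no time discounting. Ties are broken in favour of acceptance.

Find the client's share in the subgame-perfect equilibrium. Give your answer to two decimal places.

24.89

Round 4 (the contractor proposes): the client will accept anything ≥ 0, so the contractor offers 0 and keeps 50.
Round 3 (the client proposes): rejecting gives the contractor an expected 0.65 × 50 = 32.5. The client offers 32.5 and keeps 50 − 32.5 = 17.5.
Round 2 (the contractor proposes): rejecting gives the client an expected 0.65 × 17.5 = 11.375. The contractor offers 11.375 and keeps 50 − 11.375 = 38.625.
Round 1 (the client proposes): rejecting gives the contractor an expected 0.65 × 38.625 = 25.10625, so the client offers 25.10625, keeping 24.89375.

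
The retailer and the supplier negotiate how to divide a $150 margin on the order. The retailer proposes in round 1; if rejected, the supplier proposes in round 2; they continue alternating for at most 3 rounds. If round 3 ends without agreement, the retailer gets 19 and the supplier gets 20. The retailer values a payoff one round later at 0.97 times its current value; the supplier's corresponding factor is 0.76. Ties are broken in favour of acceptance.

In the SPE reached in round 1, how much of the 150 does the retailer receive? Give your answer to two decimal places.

Round 3 (the retailer proposes): the supplier gets 20 if talks fail, so the retailer offers 20 and keeps 130.
Round 2 (the supplier proposes): the retailer can get 130 next round, worth 0.97 × 130 = 126.1 now, so the supplier offers 126.1, keeping 23.9.
Round 1 (the retailer proposes): the supplier can get 23.9 next round, worth 0.76 × 23.9 = 18.164 now, so the retailer offers 18.164, keeping 131.836.

131.84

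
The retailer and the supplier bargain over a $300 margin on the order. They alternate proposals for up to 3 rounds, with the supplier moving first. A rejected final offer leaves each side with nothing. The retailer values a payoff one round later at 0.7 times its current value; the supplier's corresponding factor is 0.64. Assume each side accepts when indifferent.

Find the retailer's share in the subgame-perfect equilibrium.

Round 3 (the supplier proposes): rejection yields 0 for the retailer; the supplier offers 0 and keeps 300.
Round 2 (the retailer proposes): the supplier can get 300 next round, worth 0.64 × 300 = 192 now; the retailer offers that and keeps 108.
Round 1 (the supplier proposes): the retailer can get 108 next round, worth 0.7 × 108 = 75.6 now. The supplier offers 75.6 and keeps 300 − 75.6 = 224.4.

75.6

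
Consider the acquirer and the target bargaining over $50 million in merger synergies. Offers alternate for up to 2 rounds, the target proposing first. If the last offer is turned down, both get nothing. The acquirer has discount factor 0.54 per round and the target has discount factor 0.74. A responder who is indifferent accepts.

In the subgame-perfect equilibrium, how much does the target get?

Round 2 (the acquirer proposes): rejection yields 0 for the target; the acquirer offers 0 and keeps 50.
Round 1 (the target proposes): the acquirer can get 50 next round, worth 0.54 × 50 = 27 now. The target offers 27 and keeps 50 − 27 = 23.

23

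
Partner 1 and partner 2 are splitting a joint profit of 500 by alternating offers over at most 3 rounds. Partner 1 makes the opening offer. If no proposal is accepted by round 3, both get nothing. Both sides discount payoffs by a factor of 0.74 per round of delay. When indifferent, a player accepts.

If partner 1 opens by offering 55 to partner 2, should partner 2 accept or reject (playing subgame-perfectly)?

Reject

Round 3 (partner 1 proposes): rejection yields 0 for partner 2; partner 1 offers 0 and keeps 500.
Round 2 (partner 2 proposes): partner 1 can get 500 next round, worth 0.74 × 500 = 370 now. Partner 2 offers 370 and keeps 500 − 370 = 130.
So by rejecting in round 1, partner 2 gets 130 next round, worth 0.74 × 130 = 96.2 now.
Offer 55 < 96.2, so partner 2 rejects.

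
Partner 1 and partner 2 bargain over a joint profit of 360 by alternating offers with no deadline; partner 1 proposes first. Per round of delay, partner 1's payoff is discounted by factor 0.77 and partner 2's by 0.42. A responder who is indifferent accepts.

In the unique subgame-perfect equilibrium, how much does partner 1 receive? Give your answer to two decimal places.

When partner 1 proposes, partner 2 accepts any offer worth at least 0.42 times what partner 2 would get by proposing next round; and vice versa.
This gives x = 360 − 0.42y and y = 360 − 0.77x, where x and y are each side's share when it proposes.
Hence (1 − 0.42·0.77)x = 360(1 − 0.42), i.e. 0.6766·x = 208.8.
x ≈ 308.6018; partner 2's share is 360 − x ≈ 51.3982.

308.60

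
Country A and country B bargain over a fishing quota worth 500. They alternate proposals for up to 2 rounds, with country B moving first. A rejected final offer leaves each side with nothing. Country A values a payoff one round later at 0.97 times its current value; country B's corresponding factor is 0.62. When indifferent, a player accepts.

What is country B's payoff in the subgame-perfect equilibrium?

15

Round 2 (country A proposes): country B will accept anything ≥ 0, so country A offers 0 and keeps 500.
Round 1 (country B proposes): country A can get 500 next round, worth 0.97 × 500 = 485 now; country B offers that and keeps 15.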